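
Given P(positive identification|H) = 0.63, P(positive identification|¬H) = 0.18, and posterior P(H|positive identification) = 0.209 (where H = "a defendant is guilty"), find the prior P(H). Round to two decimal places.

In odds form, posterior odds = prior odds × likelihood ratio, so prior odds = posterior odds ÷ LR.
Posterior odds = 0.209/(1−0.209) = 0.2642. LR = 0.63/0.18 = 3.5000.
Prior odds = 0.2642/3.5000 = 0.0755, so P(H) = 0.0755/(1+0.0755) ≈ 0.07.

P(H) = 0.07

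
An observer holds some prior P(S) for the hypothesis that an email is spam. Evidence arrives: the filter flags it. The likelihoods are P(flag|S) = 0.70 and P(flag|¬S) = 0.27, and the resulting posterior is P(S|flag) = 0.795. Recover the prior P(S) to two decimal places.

Bayes' rule in odds form gives O(S|E) = O(S)·[P(E|S)/P(E|¬S)], hence O(S) = O(S|E)/LR.
Posterior odds = 0.795/(1−0.795) = 3.8780. LR = 0.70/0.27 = 2.5926.
Prior odds = 3.8780/2.5926 = 1.4958, so P(S) = 1.4958/(1+1.4958) ≈ 0.60.

P(S) = 0.60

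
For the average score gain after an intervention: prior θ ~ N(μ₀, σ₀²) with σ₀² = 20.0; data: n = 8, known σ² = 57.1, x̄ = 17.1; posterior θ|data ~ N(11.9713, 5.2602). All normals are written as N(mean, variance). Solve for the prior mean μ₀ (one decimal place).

μ₀ = -2.4

With known observation variance, the Normal–Normal posterior has precision τ_n = τ₀ + n/σ² and mean μ_n = (τ₀μ₀ + (n/σ²)x̄)/τ_n.
Here τ₀ = 1/20.0 = 0.050000 and τ_data = 8/57.1 = 0.140105, so τ_n = 0.190105.
Rearranging for μ₀: μ₀ = (μ_n·τ_n − τ_data·x̄)/τ₀ = (11.9713·0.190105 − 0.140105·17.1) / 0.050000 = -0.119992/0.050000 ≈ -2.4.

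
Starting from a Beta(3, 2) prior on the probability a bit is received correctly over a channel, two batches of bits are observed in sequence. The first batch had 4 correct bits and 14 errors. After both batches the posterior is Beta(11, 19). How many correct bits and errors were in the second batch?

Because Beta–binomial updating is additive in the counts, the combined data contributed (α_post−α_prior, β_post−β_prior) successes and failures.
Total across both batches: 11−3=8 correct bits, 19−2=17 errors.
Subtract the first batch: 8−4=4 correct bits and 17−14=3 errors.

4 correct bits and 3 errors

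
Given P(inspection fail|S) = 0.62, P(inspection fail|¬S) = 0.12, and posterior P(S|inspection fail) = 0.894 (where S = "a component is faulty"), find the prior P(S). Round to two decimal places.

P(S) = 0.62

In odds form, posterior odds = prior odds × likelihood ratio, so prior odds = posterior odds ÷ LR.
Posterior odds = 0.894/(1−0.894) = 8.4340. LR = 0.62/0.12 = 5.1667.
Prior odds = 8.4340/5.1667 = 1.6324, so P(S) = 1.6324/(1+1.6324) ≈ 0.62.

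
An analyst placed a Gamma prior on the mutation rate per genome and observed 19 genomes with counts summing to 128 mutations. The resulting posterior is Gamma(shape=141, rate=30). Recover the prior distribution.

Gamma(shape=13, rate=11)

A Gamma(α, β) prior (rate parametrization) on a Poisson rate with n observations summing to S gives posterior Gamma(α+S, β+n).
So α = 141 − 128 = 13 and β = 30 − 19 = 11.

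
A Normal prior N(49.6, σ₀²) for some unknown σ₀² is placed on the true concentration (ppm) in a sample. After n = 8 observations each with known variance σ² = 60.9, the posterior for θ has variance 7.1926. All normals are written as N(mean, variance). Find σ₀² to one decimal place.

For the Normal–Normal model with known σ², precisions add: τ_n = τ₀ + n/σ².
So 1/σ₀² = 1/7.1926 − 8/60.9 = 0.139032 − 0.131363 = 0.007669.
Hence σ₀² = 1/0.007669 ≈ 130.4.

σ₀² = 130.4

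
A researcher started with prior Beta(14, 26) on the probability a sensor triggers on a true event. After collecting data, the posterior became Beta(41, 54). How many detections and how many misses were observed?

Under Beta–binomial conjugacy the posterior parameters are (a+s, b+f).
Match parameters: s=41−14=27, f=54−26=28.

27 detections and 28 misses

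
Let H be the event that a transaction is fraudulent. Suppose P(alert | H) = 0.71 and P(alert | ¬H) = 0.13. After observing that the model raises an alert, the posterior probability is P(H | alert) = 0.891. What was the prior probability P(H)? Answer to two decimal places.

P(H) = 0.60

Bayes' rule in odds form gives O(H|E) = O(H)·[P(E|H)/P(E|¬H)], hence O(H) = O(H|E)/LR.
Posterior odds = 0.891/(1−0.891) = 8.1743. LR = 0.71/0.13 = 5.4615.
Prior odds = 8.1743/5.4615 = 1.4967, so P(H) = 1.4967/(1+1.4967) ≈ 0.60.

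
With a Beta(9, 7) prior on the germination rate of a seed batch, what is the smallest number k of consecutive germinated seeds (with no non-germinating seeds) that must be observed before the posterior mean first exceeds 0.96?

k = 160

After k germinated seeds and 0 non-germinating seeds the posterior is Beta(9+k, 7), with mean (9+k)/(9+7+k).
Set (9+k)/(16+k) > 0.96 and solve: k > (0.96·16 − 9)/(1 − 0.96) = 159.000.
The smallest integer exceeding 159.000 is 160.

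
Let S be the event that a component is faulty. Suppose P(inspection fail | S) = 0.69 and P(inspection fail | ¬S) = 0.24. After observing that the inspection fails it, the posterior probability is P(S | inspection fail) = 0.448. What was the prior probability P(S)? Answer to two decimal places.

Bayes' rule in odds form gives O(S|E) = O(S)·[P(E|S)/P(E|¬S)], hence O(S) = O(S|E)/LR.
Posterior odds = 0.448/(1−0.448) = 0.8116. LR = 0.69/0.24 = 2.8750.
Prior odds = 0.8116/2.8750 = 0.2823, so P(S) = 0.2823/(1+0.2823) ≈ 0.22.

P(S) = 0.22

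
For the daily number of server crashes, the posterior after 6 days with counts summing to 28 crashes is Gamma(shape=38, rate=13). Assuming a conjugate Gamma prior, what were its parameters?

Gamma(shape=10, rate=7)

Gamma–Poisson conjugacy: posterior shape = α + Σxᵢ, posterior rate = β + n.
So α = 38 − 28 = 10 and β = 13 − 6 = 7.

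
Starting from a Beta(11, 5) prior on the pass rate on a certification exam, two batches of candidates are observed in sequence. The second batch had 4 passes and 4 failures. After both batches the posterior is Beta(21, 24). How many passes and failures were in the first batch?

Sequential conjugate updates are equivalent to a single update on the pooled data, so total successes = posterior α − prior α and total failures = posterior β − prior β.
Total across both batches: 21−11=10 passes, 24−5=19 failures.
Subtract the second batch: 10−4=6 passes and 19−4=15 failures.

6 passes and 15 failures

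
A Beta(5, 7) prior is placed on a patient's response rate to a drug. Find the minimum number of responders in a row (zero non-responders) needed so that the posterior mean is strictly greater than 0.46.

k = 1

After k responders and 0 non-responders the posterior is Beta(5+k, 7), with mean (5+k)/(5+7+k).
Set (5+k)/(12+k) > 0.46 and solve: k > (0.46·12 − 5)/(1 − 0.46) = 0.963.
The smallest integer exceeding 0.963 is 1.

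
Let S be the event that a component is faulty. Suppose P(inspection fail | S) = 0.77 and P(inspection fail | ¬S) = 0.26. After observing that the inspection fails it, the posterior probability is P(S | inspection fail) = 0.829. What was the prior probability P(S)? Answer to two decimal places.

P(S) = 0.62

In odds form, posterior odds = prior odds × likelihood ratio, so prior odds = posterior odds ÷ LR.
Posterior odds = 0.829/(1−0.829) = 4.8480. LR = 0.77/0.26 = 2.9615.
Prior odds = 4.8480/2.9615 = 1.6370, so P(S) = 1.6370/(1+1.6370) ≈ 0.62.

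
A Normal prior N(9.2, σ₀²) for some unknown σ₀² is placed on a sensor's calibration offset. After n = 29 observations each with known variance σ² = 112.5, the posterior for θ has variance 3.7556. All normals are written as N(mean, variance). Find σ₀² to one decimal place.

σ₀² = 117.8

For the Normal–Normal model with known σ², precisions add: τ_n = τ₀ + n/σ².
So 1/σ₀² = 1/3.7556 − 29/112.5 = 0.266269 − 0.257778 = 0.008491.
Hence σ₀² = 1/0.008491 ≈ 117.8.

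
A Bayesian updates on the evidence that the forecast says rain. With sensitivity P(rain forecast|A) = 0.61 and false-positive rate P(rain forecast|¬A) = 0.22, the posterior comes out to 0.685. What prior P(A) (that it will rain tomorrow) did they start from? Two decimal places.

Bayes' rule in odds form gives O(A|E) = O(A)·[P(E|A)/P(E|¬A)], hence O(A) = O(A|E)/LR.
Posterior odds = 0.685/(1−0.685) = 2.1746. LR = 0.61/0.22 = 2.7727.
Prior odds = 2.1746/2.7727 = 0.7843, so P(A) = 0.7843/(1+0.7843) ≈ 0.44.

P(A) = 0.44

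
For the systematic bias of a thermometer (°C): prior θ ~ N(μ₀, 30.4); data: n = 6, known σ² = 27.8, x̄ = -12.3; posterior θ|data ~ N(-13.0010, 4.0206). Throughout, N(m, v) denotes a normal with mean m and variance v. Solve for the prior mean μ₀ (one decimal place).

The posterior mean is a precision-weighted average: μ_n = (τ₀μ₀ + τ_data·x̄)/(τ₀+τ_data), with τ₀=1/σ₀² and τ_data=n/σ².
Here τ₀ = 1/30.4 = 0.032895 and τ_data = 6/27.8 = 0.215827, so τ_n = 0.248722.
Rearranging for μ₀: μ₀ = (μ_n·τ_n − τ_data·x̄)/τ₀ = (-13.0010·0.248722 − 0.215827·-12.3) / 0.032895 = -0.578963/0.032895 ≈ -17.6.

μ₀ = -17.6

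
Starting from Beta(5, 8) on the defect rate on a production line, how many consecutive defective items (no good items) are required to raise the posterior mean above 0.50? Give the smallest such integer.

k = 4

After k defective items and 0 good items the posterior is Beta(5+k, 8), with mean (5+k)/(5+8+k).
Set (5+k)/(13+k) > 0.50 and solve: k > (0.50·13 − 5)/(1 − 0.50) = 3.000.
The smallest integer exceeding 3.000 is 4.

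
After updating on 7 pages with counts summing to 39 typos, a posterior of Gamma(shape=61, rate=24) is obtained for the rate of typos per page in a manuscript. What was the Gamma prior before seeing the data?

Gamma(shape=22, rate=17)

Gamma–Poisson conjugacy: posterior shape = α + Σxᵢ, posterior rate = β + n.
So α = 61 − 39 = 22 and β = 24 − 7 = 17.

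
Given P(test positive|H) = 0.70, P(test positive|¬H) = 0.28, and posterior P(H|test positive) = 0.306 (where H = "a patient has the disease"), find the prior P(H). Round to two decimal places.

Bayes' rule in odds form gives O(H|E) = O(H)·[P(E|H)/P(E|¬H)], hence O(H) = O(H|E)/LR.
Posterior odds = 0.306/(1−0.306) = 0.4409. LR = 0.70/0.28 = 2.5000.
Prior odds = 0.4409/2.5000 = 0.1764, so P(H) = 0.1764/(1+0.1764) ≈ 0.15.

P(H) = 0.15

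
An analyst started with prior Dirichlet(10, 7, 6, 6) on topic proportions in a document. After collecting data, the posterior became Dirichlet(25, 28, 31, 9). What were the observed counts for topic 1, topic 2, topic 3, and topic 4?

For a Dirichlet(α) prior with multinomial counts c, the posterior is Dirichlet(α + c) componentwise.
Counts are posterior − prior componentwise: 25−10=15, 28−7=21, 31−6=25, 9−6=3.

counts (15, 21, 25, 3)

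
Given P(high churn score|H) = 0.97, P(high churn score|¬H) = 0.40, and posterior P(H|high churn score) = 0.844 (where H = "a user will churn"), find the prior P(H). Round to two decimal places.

P(H) = 0.69

Bayes' rule in odds form gives O(H|E) = O(H)·[P(E|H)/P(E|¬H)], hence O(H) = O(H|E)/LR.
Posterior odds = 0.844/(1−0.844) = 5.4103. LR = 0.97/0.40 = 2.4250.
Prior odds = 5.4103/2.4250 = 2.2311, so P(H) = 2.2311/(1+2.2311) ≈ 0.69.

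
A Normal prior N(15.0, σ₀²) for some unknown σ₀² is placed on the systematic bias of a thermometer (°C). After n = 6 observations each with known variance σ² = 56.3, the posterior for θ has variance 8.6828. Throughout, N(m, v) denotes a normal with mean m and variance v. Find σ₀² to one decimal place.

Posterior precision equals prior precision plus data precision: 1/σ_n² = 1/σ₀² + n/σ².
So 1/σ₀² = 1/8.6828 − 6/56.3 = 0.115170 − 0.106572 = 0.008598.
Hence σ₀² = 1/0.008598 ≈ 116.3.

σ₀² = 116.3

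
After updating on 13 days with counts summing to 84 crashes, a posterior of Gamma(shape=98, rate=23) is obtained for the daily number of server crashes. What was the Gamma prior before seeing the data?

Gamma(shape=14, rate=10)

Gamma–Poisson conjugacy: posterior shape = α + Σxᵢ, posterior rate = β + n.
So α = 98 − 84 = 14 and β = 23 − 13 = 10.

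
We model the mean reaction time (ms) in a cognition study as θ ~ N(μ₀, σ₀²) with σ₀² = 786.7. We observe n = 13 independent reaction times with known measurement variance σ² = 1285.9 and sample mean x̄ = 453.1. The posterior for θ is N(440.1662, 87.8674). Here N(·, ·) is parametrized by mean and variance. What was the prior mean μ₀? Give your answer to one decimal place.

μ₀ = 337.3

With known observation variance, the Normal–Normal posterior has precision τ_n = τ₀ + n/σ² and mean μ_n = (τ₀μ₀ + (n/σ²)x̄)/τ_n.
Here τ₀ = 1/786.7 = 0.001271 and τ_data = 13/1285.9 = 0.010110, so τ_n = 0.011381.
Rearranging for μ₀: μ₀ = (μ_n·τ_n − τ_data·x̄)/τ₀ = (440.1662·0.011381 − 0.010110·453.1) / 0.001271 = 0.428691/0.001271 ≈ 337.3.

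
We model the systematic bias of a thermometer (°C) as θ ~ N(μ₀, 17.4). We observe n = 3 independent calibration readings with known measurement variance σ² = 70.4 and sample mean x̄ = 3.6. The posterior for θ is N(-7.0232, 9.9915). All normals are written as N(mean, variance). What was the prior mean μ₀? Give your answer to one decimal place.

With known observation variance, the Normal–Normal posterior has precision τ_n = τ₀ + n/σ² and mean μ_n = (τ₀μ₀ + (n/σ²)x̄)/τ_n.
Here τ₀ = 1/17.4 = 0.057471 and τ_data = 3/70.4 = 0.042614, so τ_n = 0.100085.
Rearranging for μ₀: μ₀ = (μ_n·τ_n − τ_data·x̄)/τ₀ = (-7.0232·0.100085 − 0.042614·3.6) / 0.057471 = -0.856327/0.057471 ≈ -14.9.

μ₀ = -14.9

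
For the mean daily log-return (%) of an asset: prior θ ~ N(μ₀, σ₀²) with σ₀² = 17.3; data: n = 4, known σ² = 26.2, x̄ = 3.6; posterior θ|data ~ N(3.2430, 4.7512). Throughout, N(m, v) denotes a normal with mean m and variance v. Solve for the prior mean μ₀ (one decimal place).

μ₀ = 2.3

The posterior mean is a precision-weighted average: μ_n = (τ₀μ₀ + τ_data·x̄)/(τ₀+τ_data), with τ₀=1/σ₀² and τ_data=n/σ².
Here τ₀ = 1/17.3 = 0.057803 and τ_data = 4/26.2 = 0.152672, so τ_n = 0.210475.
Rearranging for μ₀: μ₀ = (μ_n·τ_n − τ_data·x̄)/τ₀ = (3.2430·0.210475 − 0.152672·3.6) / 0.057803 = 0.132951/0.057803 ≈ 2.3.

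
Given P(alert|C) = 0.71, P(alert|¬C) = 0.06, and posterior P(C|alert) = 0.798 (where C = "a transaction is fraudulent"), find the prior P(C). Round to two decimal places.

Bayes' rule in odds form gives O(C|E) = O(C)·[P(E|C)/P(E|¬C)], hence O(C) = O(C|E)/LR.
Posterior odds = 0.798/(1−0.798) = 3.9505. LR = 0.71/0.06 = 11.8333.
Prior odds = 3.9505/11.8333 = 0.3338, so P(C) = 0.3338/(1+0.3338) ≈ 0.25.

P(C) = 0.25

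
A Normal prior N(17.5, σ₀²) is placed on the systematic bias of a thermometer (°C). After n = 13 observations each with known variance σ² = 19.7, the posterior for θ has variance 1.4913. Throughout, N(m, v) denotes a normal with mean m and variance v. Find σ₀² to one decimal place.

σ₀² = 93.8

For the Normal–Normal model with known σ², precisions add: τ_n = τ₀ + n/σ².
So 1/σ₀² = 1/1.4913 − 13/19.7 = 0.670556 − 0.659898 = 0.010658.
Hence σ₀² = 1/0.010658 ≈ 93.8.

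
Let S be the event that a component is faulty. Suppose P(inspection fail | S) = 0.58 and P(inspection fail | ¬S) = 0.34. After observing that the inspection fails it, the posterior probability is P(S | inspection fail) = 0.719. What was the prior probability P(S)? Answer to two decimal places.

Bayes' rule in odds form gives O(S|E) = O(S)·[P(E|S)/P(E|¬S)], hence O(S) = O(S|E)/LR.
Posterior odds = 0.719/(1−0.719) = 2.5587. LR = 0.58/0.34 = 1.7059.
Prior odds = 2.5587/1.7059 = 1.4999, so P(S) = 1.4999/(1+1.4999) ≈ 0.60.

P(S) = 0.60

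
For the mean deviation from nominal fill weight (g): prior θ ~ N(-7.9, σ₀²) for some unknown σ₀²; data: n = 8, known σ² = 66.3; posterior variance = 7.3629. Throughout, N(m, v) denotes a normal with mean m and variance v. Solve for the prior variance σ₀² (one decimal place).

σ₀² = 66.0

For the Normal–Normal model with known σ², precisions add: τ_n = τ₀ + n/σ².
So 1/σ₀² = 1/7.3629 − 8/66.3 = 0.135816 − 0.120664 = 0.015152.
Hence σ₀² = 1/0.015152 ≈ 66.0.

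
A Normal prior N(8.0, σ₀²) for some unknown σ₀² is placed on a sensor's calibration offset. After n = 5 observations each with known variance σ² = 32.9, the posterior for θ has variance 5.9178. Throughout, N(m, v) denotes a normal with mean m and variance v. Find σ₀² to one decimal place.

σ₀² = 58.8

For the Normal–Normal model with known σ², precisions add: τ_n = τ₀ + n/σ².
So 1/σ₀² = 1/5.9178 − 5/32.9 = 0.168982 − 0.151976 = 0.017006.
Hence σ₀² = 1/0.017006 ≈ 58.8.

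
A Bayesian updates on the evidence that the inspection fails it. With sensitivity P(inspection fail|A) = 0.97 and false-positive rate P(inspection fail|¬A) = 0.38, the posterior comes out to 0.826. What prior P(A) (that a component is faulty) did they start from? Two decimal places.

P(A) = 0.65

Bayes' rule in odds form gives O(A|E) = O(A)·[P(E|A)/P(E|¬A)], hence O(A) = O(A|E)/LR.
Posterior odds = 0.826/(1−0.826) = 4.7471. LR = 0.97/0.38 = 2.5526.
Prior odds = 4.7471/2.5526 = 1.8597, so P(A) = 1.8597/(1+1.8597) ≈ 0.65.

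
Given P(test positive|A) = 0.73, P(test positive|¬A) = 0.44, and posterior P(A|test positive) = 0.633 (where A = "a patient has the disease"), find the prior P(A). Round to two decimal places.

P(A) = 0.51

Bayes' rule in odds form gives O(A|E) = O(A)·[P(E|A)/P(E|¬A)], hence O(A) = O(A|E)/LR.
Posterior odds = 0.633/(1−0.633) = 1.7248. LR = 0.73/0.44 = 1.6591.
Prior odds = 1.7248/1.6591 = 1.0396, so P(A) = 1.0396/(1+1.0396) ≈ 0.51.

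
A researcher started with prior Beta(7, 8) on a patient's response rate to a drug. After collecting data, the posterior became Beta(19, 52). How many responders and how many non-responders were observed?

12 responders and 44 non-responders

Under Beta–binomial conjugacy the posterior parameters are (α+s, β+f).
Match parameters: s=19−7=12, f=52−8=44.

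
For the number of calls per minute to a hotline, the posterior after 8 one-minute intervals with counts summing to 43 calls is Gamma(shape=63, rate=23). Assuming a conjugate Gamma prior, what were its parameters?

Gamma(shape=20, rate=15)

A Gamma(α, β) prior (rate parametrization) on a Poisson rate with n observations summing to S gives posterior Gamma(α+S, β+n).
So α = 63 − 43 = 20 and β = 23 − 8 = 15.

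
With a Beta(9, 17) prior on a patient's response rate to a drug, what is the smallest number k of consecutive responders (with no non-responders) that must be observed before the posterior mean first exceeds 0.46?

After k responders and 0 non-responders the posterior is Beta(9+k, 17), with mean (9+k)/(9+17+k).
Set (9+k)/(26+k) > 0.46 and solve: k > (0.46·26 − 9)/(1 − 0.46) = 5.481.
The smallest integer exceeding 5.481 is 6.

k = 6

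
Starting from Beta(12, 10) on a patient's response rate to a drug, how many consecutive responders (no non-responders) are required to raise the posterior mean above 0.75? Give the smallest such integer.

After k responders and 0 non-responders the posterior is Beta(12+k, 10), with mean (12+k)/(12+10+k).
Set (12+k)/(22+k) > 0.75 and solve: k > (0.75·22 − 12)/(1 − 0.75) = 18.000.
The smallest integer exceeding 18.000 is 19, and checking k=19: (31)/(41) = 0.7561 > 0.75.

k = 19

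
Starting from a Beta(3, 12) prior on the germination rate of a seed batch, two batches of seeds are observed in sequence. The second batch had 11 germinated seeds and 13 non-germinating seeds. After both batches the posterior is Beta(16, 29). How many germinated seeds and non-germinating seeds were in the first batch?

Sequential conjugate updates are equivalent to a single update on the pooled data, so total successes = posterior α − prior α and total failures = posterior β − prior β.
Total across both batches: 16−3=13 germinated seeds, 29−12=17 non-germinating seeds.
Subtract the second batch: 13−11=2 germinated seeds and 17−13=4 non-germinating seeds.

2 germinated seeds and 4 non-germinating seeds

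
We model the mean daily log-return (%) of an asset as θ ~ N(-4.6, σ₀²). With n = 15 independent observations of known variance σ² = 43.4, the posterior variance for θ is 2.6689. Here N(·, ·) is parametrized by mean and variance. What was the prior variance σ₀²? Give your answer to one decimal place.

σ₀² = 34.4

For the Normal–Normal model with known σ², precisions add: τ_n = τ₀ + n/σ².
So 1/σ₀² = 1/2.6689 − 15/43.4 = 0.374686 − 0.345622 = 0.029064.
Hence σ₀² = 1/0.029064 ≈ 34.4.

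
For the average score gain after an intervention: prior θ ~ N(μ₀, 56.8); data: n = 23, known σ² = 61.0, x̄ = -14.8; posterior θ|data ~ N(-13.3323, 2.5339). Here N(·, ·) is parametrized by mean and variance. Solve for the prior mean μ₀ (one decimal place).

With known observation variance, the Normal–Normal posterior has precision τ_n = τ₀ + n/σ² and mean μ_n = (τ₀μ₀ + (n/σ²)x̄)/τ_n.
Here τ₀ = 1/56.8 = 0.017606 and τ_data = 23/61.0 = 0.377049, so τ_n = 0.394655.
Rearranging for μ₀: μ₀ = (μ_n·τ_n − τ_data·x̄)/τ₀ = (-13.3323·0.394655 − 0.377049·-14.8) / 0.017606 = 0.318666/0.017606 ≈ 18.1.

μ₀ = 18.1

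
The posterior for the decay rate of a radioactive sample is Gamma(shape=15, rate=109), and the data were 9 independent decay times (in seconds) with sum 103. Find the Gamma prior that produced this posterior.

Gamma(shape=6, rate=6)

Gamma–exponential conjugacy: posterior shape = α + n, posterior rate = β + Σtᵢ.
So α = 15 − 9 = 6 and β = 109 − 103 = 6.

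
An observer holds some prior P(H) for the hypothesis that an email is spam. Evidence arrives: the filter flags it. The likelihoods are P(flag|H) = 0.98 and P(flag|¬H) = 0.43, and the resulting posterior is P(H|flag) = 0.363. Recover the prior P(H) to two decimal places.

Bayes' rule in odds form gives O(H|E) = O(H)·[P(E|H)/P(E|¬H)], hence O(H) = O(H|E)/LR.
Posterior odds = 0.363/(1−0.363) = 0.5699. LR = 0.98/0.43 = 2.2791.
Prior odds = 0.5699/2.2791 = 0.2501, so P(H) = 0.2501/(1+0.2501) ≈ 0.20.

P(H) = 0.20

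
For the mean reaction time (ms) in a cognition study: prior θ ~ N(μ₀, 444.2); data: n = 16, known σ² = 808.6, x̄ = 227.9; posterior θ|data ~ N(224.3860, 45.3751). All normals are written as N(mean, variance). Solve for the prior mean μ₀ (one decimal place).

The posterior mean is a precision-weighted average: μ_n = (τ₀μ₀ + τ_data·x̄)/(τ₀+τ_data), with τ₀=1/σ₀² and τ_data=n/σ².
Here τ₀ = 1/444.2 = 0.002251 and τ_data = 16/808.6 = 0.019787, so τ_n = 0.022038.
Rearranging for μ₀: μ₀ = (μ_n·τ_n − τ_data·x̄)/τ₀ = (224.3860·0.022038 − 0.019787·227.9) / 0.002251 = 0.435561/0.002251 ≈ 193.5.

μ₀ = 193.5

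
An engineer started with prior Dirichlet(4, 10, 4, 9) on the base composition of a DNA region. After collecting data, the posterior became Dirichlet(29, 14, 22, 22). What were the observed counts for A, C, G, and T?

For a Dirichlet(α) prior with multinomial counts c, the posterior is Dirichlet(α + c) componentwise.
Counts are posterior − prior componentwise: 29−4=25, 14−10=4, 22−4=18, 22−9=13.

counts (25, 4, 18, 13)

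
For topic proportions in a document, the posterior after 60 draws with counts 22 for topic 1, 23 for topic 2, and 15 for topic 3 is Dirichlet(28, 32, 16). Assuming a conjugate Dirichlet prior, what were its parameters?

Dirichlet(6, 9, 1)

For a Dirichlet(α) prior with multinomial counts c, the posterior is Dirichlet(α + c) componentwise.
Subtract each count from the matching posterior parameter: 28−22=6, 32−23=9, 16−15=1.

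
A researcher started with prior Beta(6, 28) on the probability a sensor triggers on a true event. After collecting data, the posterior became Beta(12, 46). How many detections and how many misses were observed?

A Beta(α, β) prior with s successes and f failures in binomial data gives a Beta(α+s, β+f) posterior.
So s = 12 − 6 = 6 and f = 46 − 28 = 18.

6 detections and 18 misses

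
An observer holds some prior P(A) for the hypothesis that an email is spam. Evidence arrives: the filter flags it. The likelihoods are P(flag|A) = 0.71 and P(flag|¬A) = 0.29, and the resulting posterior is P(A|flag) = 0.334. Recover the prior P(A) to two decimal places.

P(A) = 0.17

Bayes' rule in odds form gives O(A|E) = O(A)·[P(E|A)/P(E|¬A)], hence O(A) = O(A|E)/LR.
Posterior odds = 0.334/(1−0.334) = 0.5015. LR = 0.71/0.29 = 2.4483.
Prior odds = 0.5015/2.4483 = 0.2048, so P(A) = 0.2048/(1+0.2048) ≈ 0.17.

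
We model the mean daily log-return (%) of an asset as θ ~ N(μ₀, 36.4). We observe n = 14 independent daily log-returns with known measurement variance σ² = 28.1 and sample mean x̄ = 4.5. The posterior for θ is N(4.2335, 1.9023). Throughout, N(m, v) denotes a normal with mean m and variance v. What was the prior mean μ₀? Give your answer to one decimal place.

The posterior mean is a precision-weighted average: μ_n = (τ₀μ₀ + τ_data·x̄)/(τ₀+τ_data), with τ₀=1/σ₀² and τ_data=n/σ².
Here τ₀ = 1/36.4 = 0.027473 and τ_data = 14/28.1 = 0.498221, so τ_n = 0.525694.
Rearranging for μ₀: μ₀ = (μ_n·τ_n − τ_data·x̄)/τ₀ = (4.2335·0.525694 − 0.498221·4.5) / 0.027473 = -0.016469/0.027473 ≈ -0.6.

μ₀ = -0.6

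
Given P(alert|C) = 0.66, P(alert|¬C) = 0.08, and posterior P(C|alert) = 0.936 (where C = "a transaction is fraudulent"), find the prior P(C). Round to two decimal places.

Bayes' rule in odds form gives O(C|E) = O(C)·[P(E|C)/P(E|¬C)], hence O(C) = O(C|E)/LR.
Posterior odds = 0.936/(1−0.936) = 14.6250. LR = 0.66/0.08 = 8.2500.
Prior odds = 14.6250/8.2500 = 1.7727, so P(C) = 1.7727/(1+1.7727) ≈ 0.64.

P(C) = 0.64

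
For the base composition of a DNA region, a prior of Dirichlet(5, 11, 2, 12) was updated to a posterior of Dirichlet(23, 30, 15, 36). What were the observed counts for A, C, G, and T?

For a Dirichlet(α) prior with multinomial counts c, the posterior is Dirichlet(α + c) componentwise.
Counts are posterior − prior componentwise: 23−5=18, 30−11=19, 15−2=13, 36−12=24.

counts (18, 19, 13, 24)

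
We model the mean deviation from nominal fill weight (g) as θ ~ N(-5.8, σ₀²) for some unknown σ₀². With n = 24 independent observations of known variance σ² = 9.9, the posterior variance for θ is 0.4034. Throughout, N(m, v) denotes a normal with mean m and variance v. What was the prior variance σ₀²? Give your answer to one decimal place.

σ₀² = 18.3

Posterior precision equals prior precision plus data precision: 1/σ_n² = 1/σ₀² + n/σ².
So 1/σ₀² = 1/0.4034 − 24/9.9 = 2.478929 − 2.424242 = 0.054687.
Hence σ₀² = 1/0.054687 ≈ 18.3.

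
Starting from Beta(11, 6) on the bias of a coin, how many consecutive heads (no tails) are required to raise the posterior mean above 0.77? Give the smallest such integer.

k = 10

After k heads and 0 tails the posterior is Beta(11+k, 6), with mean (11+k)/(11+6+k).
Set (11+k)/(17+k) > 0.77 and solve: k > (0.77·17 − 11)/(1 − 0.77) = 9.087.
The smallest integer exceeding 9.087 is 10, and checking k=10: (21)/(27) = 0.7778 > 0.77.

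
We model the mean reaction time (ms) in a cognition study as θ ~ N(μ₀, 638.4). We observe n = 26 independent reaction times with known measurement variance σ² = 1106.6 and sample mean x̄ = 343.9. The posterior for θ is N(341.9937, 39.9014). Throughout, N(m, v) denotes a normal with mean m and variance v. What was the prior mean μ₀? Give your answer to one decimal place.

μ₀ = 313.4

The posterior mean is a precision-weighted average: μ_n = (τ₀μ₀ + τ_data·x̄)/(τ₀+τ_data), with τ₀=1/σ₀² and τ_data=n/σ².
Here τ₀ = 1/638.4 = 0.001566 and τ_data = 26/1106.6 = 0.023495, so τ_n = 0.025061.
Rearranging for μ₀: μ₀ = (μ_n·τ_n − τ_data·x̄)/τ₀ = (341.9937·0.025061 − 0.023495·343.9) / 0.001566 = 0.490774/0.001566 ≈ 313.4.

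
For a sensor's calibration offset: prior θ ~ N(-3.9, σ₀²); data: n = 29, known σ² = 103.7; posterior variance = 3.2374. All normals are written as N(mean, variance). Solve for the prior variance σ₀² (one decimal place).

σ₀² = 34.2

For the Normal–Normal model with known σ², precisions add: τ_n = τ₀ + n/σ².
So 1/σ₀² = 1/3.2374 − 29/103.7 = 0.308890 − 0.279653 = 0.029237.
Hence σ₀² = 1/0.029237 ≈ 34.2.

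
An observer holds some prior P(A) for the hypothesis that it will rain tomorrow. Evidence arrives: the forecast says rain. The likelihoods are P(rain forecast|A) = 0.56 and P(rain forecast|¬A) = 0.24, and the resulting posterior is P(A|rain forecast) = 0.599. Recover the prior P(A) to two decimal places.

Bayes' rule in odds form gives O(A|E) = O(A)·[P(E|A)/P(E|¬A)], hence O(A) = O(A|E)/LR.
Posterior odds = 0.599/(1−0.599) = 1.4938. LR = 0.56/0.24 = 2.3333.
Prior odds = 1.4938/2.3333 = 0.6402, so P(A) = 0.6402/(1+0.6402) ≈ 0.39.

P(A) = 0.39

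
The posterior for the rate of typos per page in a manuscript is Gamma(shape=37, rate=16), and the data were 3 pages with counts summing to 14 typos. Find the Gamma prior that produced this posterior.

Gamma(shape=23, rate=13)

A Gamma(α, β) prior (rate parametrization) on a Poisson rate with n observations summing to S gives posterior Gamma(α+S, β+n).
So α = 37 − 14 = 23 and β = 16 − 3 = 13.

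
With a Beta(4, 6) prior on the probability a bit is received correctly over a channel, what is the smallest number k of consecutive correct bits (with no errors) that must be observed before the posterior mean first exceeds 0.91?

k = 57

After k correct bits and 0 errors the posterior is Beta(4+k, 6), with mean (4+k)/(4+6+k).
Set (4+k)/(10+k) > 0.91 and solve: k > (0.91·10 − 4)/(1 − 0.91) = 56.667.
The smallest integer exceeding 56.667 is 57.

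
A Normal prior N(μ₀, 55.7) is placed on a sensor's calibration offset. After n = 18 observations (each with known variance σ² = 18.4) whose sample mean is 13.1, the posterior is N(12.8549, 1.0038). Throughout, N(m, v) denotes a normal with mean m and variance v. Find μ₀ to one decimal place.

μ₀ = -0.5

The posterior mean is a precision-weighted average: μ_n = (τ₀μ₀ + τ_data·x̄)/(τ₀+τ_data), with τ₀=1/σ₀² and τ_data=n/σ².
Here τ₀ = 1/55.7 = 0.017953 and τ_data = 18/18.4 = 0.978261, so τ_n = 0.996214.
Rearranging for μ₀: μ₀ = (μ_n·τ_n − τ_data·x̄)/τ₀ = (12.8549·0.996214 − 0.978261·13.1) / 0.017953 = -0.008988/0.017953 ≈ -0.5.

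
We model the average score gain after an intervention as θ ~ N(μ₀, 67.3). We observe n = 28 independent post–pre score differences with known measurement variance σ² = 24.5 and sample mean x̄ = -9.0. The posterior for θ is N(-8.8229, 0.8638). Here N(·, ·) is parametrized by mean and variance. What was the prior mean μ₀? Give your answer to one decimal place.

The posterior mean is a precision-weighted average: μ_n = (τ₀μ₀ + τ_data·x̄)/(τ₀+τ_data), with τ₀=1/σ₀² and τ_data=n/σ².
Here τ₀ = 1/67.3 = 0.014859 and τ_data = 28/24.5 = 1.142857, so τ_n = 1.157716.
Rearranging for μ₀: μ₀ = (μ_n·τ_n − τ_data·x̄)/τ₀ = (-8.8229·1.157716 − 1.142857·-9.0) / 0.014859 = 0.071301/0.014859 ≈ 4.8.

μ₀ = 4.8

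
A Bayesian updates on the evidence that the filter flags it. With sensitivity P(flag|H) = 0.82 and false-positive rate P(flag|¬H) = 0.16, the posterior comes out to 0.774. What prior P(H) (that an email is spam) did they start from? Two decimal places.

P(H) = 0.40

In odds form, posterior odds = prior odds × likelihood ratio, so prior odds = posterior odds ÷ LR.
Posterior odds = 0.774/(1−0.774) = 3.4248. LR = 0.82/0.16 = 5.1250.
Prior odds = 3.4248/5.1250 = 0.6683, so P(H) = 0.6683/(1+0.6683) ≈ 0.40.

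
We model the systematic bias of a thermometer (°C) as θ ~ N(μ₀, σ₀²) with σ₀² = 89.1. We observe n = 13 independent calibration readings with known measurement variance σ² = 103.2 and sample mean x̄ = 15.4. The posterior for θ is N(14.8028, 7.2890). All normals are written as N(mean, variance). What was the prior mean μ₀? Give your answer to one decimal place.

μ₀ = 8.1

The posterior mean is a precision-weighted average: μ_n = (τ₀μ₀ + τ_data·x̄)/(τ₀+τ_data), with τ₀=1/σ₀² and τ_data=n/σ².
Here τ₀ = 1/89.1 = 0.011223 and τ_data = 13/103.2 = 0.125969, so τ_n = 0.137192.
Rearranging for μ₀: μ₀ = (μ_n·τ_n − τ_data·x̄)/τ₀ = (14.8028·0.137192 − 0.125969·15.4) / 0.011223 = 0.090903/0.011223 ≈ 8.1.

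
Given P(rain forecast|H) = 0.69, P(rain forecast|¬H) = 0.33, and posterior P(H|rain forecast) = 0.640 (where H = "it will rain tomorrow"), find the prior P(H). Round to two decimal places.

P(H) = 0.46

In odds form, posterior odds = prior odds × likelihood ratio, so prior odds = posterior odds ÷ LR.
Posterior odds = 0.640/(1−0.640) = 1.7778. LR = 0.69/0.33 = 2.0909.
Prior odds = 1.7778/2.0909 = 0.8503, so P(H) = 0.8503/(1+0.8503) ≈ 0.46.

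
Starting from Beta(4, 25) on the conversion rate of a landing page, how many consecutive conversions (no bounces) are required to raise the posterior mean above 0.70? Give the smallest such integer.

After k conversions and 0 bounces the posterior is Beta(4+k, 25), with mean (4+k)/(4+25+k).
Set (4+k)/(29+k) > 0.70 and solve: k > (0.70·29 − 4)/(1 − 0.70) = 54.333.
The smallest integer exceeding 54.333 is 55.

k = 55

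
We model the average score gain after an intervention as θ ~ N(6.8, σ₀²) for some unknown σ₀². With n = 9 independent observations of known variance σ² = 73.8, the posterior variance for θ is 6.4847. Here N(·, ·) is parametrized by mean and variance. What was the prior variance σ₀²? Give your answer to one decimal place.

Posterior precision equals prior precision plus data precision: 1/σ_n² = 1/σ₀² + n/σ².
So 1/σ₀² = 1/6.4847 − 9/73.8 = 0.154209 − 0.121951 = 0.032258.
Hence σ₀² = 1/0.032258 ≈ 31.0.

σ₀² = 31.0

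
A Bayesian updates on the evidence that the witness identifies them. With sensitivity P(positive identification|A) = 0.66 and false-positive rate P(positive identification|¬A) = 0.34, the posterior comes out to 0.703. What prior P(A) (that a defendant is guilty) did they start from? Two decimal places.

P(A) = 0.55

In odds form, posterior odds = prior odds × likelihood ratio, so prior odds = posterior odds ÷ LR.
Posterior odds = 0.703/(1−0.703) = 2.3670. LR = 0.66/0.34 = 1.9412.
Prior odds = 2.3670/1.9412 = 1.2193, so P(A) = 1.2193/(1+1.2193) ≈ 0.55.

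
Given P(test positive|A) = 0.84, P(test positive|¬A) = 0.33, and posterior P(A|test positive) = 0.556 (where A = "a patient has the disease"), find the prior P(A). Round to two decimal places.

Bayes' rule in odds form gives O(A|E) = O(A)·[P(E|A)/P(E|¬A)], hence O(A) = O(A|E)/LR.
Posterior odds = 0.556/(1−0.556) = 1.2523. LR = 0.84/0.33 = 2.5455.
Prior odds = 1.2523/2.5455 = 0.4920, so P(A) = 0.4920/(1+0.4920) ≈ 0.33.

P(A) = 0.33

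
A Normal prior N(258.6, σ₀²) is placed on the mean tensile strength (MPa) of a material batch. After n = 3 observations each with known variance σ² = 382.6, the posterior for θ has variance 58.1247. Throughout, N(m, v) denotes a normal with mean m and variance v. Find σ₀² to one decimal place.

σ₀² = 106.8

For the Normal–Normal model with known σ², precisions add: τ_n = τ₀ + n/σ².
So 1/σ₀² = 1/58.1247 − 3/382.6 = 0.017204 − 0.007841 = 0.009363.
Hence σ₀² = 1/0.009363 ≈ 106.8.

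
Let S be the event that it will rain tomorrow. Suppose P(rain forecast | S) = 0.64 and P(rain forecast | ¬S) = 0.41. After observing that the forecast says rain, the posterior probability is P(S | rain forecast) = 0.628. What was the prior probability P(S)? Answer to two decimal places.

P(S) = 0.52

In odds form, posterior odds = prior odds × likelihood ratio, so prior odds = posterior odds ÷ LR.
Posterior odds = 0.628/(1−0.628) = 1.6882. LR = 0.64/0.41 = 1.5610.
Prior odds = 1.6882/1.5610 = 1.0815, so P(S) = 1.0815/(1+1.0815) ≈ 0.52.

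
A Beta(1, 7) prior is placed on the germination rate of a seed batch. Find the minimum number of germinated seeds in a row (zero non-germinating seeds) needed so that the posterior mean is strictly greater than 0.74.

k = 19

After k germinated seeds and 0 non-germinating seeds the posterior is Beta(1+k, 7), with mean (1+k)/(1+7+k).
Set (1+k)/(8+k) > 0.74 and solve: k > (0.74·8 − 1)/(1 − 0.74) = 18.923.
The smallest integer exceeding 18.923 is 19.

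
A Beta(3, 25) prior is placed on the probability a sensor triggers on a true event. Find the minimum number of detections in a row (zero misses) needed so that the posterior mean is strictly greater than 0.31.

After k detections and 0 misses the posterior is Beta(3+k, 25), with mean (3+k)/(3+25+k).
Set (3+k)/(28+k) > 0.31 and solve: k > (0.31·28 − 3)/(1 − 0.31) = 8.232.
The smallest integer exceeding 8.232 is 9.

k = 9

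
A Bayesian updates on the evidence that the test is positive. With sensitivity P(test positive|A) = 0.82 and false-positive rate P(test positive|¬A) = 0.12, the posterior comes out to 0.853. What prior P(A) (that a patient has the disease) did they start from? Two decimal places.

P(A) = 0.46

Bayes' rule in odds form gives O(A|E) = O(A)·[P(E|A)/P(E|¬A)], hence O(A) = O(A|E)/LR.
Posterior odds = 0.853/(1−0.853) = 5.8027. LR = 0.82/0.12 = 6.8333.
Prior odds = 5.8027/6.8333 = 0.8492, so P(A) = 0.8492/(1+0.8492) ≈ 0.46.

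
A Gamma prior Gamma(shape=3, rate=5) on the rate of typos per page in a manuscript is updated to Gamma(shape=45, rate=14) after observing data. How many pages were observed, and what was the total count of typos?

Gamma–Poisson conjugacy: posterior shape = α + Σxᵢ, posterior rate = β + n.
Matching: Σxᵢ = 45 − 3 = 42 and n = 14 − 5 = 9.

n = 9 pages with total 42 typos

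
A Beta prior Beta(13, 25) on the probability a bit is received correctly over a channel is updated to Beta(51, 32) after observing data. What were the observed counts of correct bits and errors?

38 correct bits and 7 errors

Under Beta–binomial conjugacy the posterior parameters are (a+s, b+f).
Match parameters: s=51−13=38, f=32−25=7.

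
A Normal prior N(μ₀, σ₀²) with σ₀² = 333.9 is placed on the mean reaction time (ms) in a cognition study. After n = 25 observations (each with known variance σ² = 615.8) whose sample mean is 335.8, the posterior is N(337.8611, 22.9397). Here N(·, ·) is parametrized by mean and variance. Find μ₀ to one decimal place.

The posterior mean is a precision-weighted average: μ_n = (τ₀μ₀ + τ_data·x̄)/(τ₀+τ_data), with τ₀=1/σ₀² and τ_data=n/σ².
Here τ₀ = 1/333.9 = 0.002995 and τ_data = 25/615.8 = 0.040598, so τ_n = 0.043593.
Rearranging for μ₀: μ₀ = (μ_n·τ_n − τ_data·x̄)/τ₀ = (337.8611·0.043593 − 0.040598·335.8) / 0.002995 = 1.095571/0.002995 ≈ 365.8.

μ₀ = 365.8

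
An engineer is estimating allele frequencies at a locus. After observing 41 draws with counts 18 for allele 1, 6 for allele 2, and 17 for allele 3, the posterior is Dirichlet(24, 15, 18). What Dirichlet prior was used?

For a Dirichlet(α) prior with multinomial counts c, the posterior is Dirichlet(α + c) componentwise.
Subtract each count from the matching posterior parameter: 24−18=6, 15−6=9, 18−17=1.

Dirichlet(6, 9, 1)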